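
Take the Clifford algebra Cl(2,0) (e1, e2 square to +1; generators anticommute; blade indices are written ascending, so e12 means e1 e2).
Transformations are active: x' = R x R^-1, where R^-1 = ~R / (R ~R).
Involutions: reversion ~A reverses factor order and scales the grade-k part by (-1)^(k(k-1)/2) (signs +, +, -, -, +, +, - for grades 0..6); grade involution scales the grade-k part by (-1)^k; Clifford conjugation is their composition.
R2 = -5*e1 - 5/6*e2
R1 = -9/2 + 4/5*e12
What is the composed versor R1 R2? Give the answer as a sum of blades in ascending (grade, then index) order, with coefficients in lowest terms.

Distribute over the terms of R1 (each basis-blade product reordered to ascending indices, repeated generators contracted through their squares):
(-9/2) R2 = 45/2*e1 + 15/4*e2
(4/5*e12) R2 = -2/3*e1 + 4*e2
Summing the partial products and collecting blades:
Answer: 131/6*e1 + 31/4*e2


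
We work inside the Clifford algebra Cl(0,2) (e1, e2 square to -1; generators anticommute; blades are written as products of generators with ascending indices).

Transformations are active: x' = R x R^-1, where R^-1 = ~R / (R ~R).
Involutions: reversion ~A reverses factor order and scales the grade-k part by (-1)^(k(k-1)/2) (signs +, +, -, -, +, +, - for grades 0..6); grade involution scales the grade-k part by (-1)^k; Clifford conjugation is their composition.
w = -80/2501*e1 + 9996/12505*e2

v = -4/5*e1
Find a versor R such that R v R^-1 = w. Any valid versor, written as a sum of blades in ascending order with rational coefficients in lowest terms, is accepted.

Why this works: both vectors square to -16/25, so q(v) = q(w) and R = v + w = -10404/12505*e1 + 9996/12505*e2 carries v to w — its own direction survives, the complement (v - w)/2 flips.
Answer: -10404/12505*e1 + 9996/12505*e2


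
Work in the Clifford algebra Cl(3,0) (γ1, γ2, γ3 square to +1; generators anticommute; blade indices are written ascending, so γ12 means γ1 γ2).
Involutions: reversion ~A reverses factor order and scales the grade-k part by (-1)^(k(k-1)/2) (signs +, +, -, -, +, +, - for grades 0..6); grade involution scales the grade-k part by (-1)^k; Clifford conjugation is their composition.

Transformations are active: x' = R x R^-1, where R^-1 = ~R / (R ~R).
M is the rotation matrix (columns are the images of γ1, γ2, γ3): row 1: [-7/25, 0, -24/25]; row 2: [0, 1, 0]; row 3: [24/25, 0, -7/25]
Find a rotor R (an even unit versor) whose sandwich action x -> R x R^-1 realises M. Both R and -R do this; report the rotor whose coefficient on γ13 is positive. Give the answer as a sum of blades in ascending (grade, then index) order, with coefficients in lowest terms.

Method: write R = a + b12*γ12 + b13*γ13 + b23*γ23 with a^2 + b12^2 + b13^2 + b23^2 = 1 (so R^-1 = ~R). Expanding the columns R e_j ~R gives tr M = 4a^2 - 1 and, from the antisymmetric part, M21 - M12 = -4a*b12, M13 - M31 = 4a*b13, M32 - M23 = -4a*b23.
Here tr M = 11/25, so a^2 = (1 + tr M)/4 = 9/25 and a = ±3/5. Taking a = 3/5: M21 - M12 = 0, M13 - M31 = -48/25, M32 - M23 = 0, giving b12 = 0, b13 = -4/5, b23 = 0, i.e. R = 3/5 - 4/5*γ13.
Its γ13 coefficient is negative, so report the other preimage -R.
Answer: -3/5 + 4/5*γ13. Note: both R and -R realise this M (trace 11/25); the covering map identifies them, and the γ13-coefficient sign is the tie-breaker.


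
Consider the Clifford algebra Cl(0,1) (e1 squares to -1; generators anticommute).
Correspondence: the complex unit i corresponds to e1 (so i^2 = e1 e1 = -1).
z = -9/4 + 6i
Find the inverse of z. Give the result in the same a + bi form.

In blades: z = -9/4 + 6*e1.
With qbar = -9/4 - 6*e1 (scalar fixed, mapped units negated), z qbar = 657/16 (the sum of squared coefficients), so z^-1 = qbar / (657/16) = -4/73 - 32/219*e1; translating back:
Answer: -4/73 - 32/219*i


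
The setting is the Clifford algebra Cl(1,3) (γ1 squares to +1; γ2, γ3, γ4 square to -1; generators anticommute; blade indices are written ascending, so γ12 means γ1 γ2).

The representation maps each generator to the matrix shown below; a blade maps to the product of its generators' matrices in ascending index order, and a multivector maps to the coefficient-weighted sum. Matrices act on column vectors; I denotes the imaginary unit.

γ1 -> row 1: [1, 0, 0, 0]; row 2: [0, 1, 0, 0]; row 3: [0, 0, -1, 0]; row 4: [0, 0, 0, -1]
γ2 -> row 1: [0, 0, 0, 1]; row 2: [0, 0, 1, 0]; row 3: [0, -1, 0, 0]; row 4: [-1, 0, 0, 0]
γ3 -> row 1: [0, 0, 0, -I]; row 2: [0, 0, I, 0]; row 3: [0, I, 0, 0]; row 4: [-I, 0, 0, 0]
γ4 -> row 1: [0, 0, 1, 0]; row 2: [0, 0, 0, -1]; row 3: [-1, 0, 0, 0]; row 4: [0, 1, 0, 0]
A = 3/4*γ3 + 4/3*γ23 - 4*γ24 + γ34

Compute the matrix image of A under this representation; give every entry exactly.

Bivector images (products of the table entries): rho(γ23) = rho(γ2)rho(γ3) = row 1: [-I, 0, 0, 0]; row 2: [0, I, 0, 0]; row 3: [0, 0, -I, 0]; row 4: [0, 0, 0, I]; rho(γ24) = rho(γ2)rho(γ4) = row 1: [0, 1, 0, 0]; row 2: [-1, 0, 0, 0]; row 3: [0, 0, 0, 1]; row 4: [0, 0, -1, 0]; rho(γ34) = rho(γ3)rho(γ4) = row 1: [0, -I, 0, 0]; row 2: [-I, 0, 0, 0]; row 3: [0, 0, 0, -I]; row 4: [0, 0, -I, 0].
M = (3/4)*rho(γ3) + (4/3)*rho(γ23) + (-4)*rho(γ24) + (1)*rho(γ34), summed entrywise:
Answer: row 1: [-4*I/3, -4 - I, 0, -3*I/4]; row 2: [4 - I, 4*I/3, 3*I/4, 0]; row 3: [0, 3*I/4, -4*I/3, -4 - I]; row 4: [-3*I/4, 0, 4 - I, 4*I/3]


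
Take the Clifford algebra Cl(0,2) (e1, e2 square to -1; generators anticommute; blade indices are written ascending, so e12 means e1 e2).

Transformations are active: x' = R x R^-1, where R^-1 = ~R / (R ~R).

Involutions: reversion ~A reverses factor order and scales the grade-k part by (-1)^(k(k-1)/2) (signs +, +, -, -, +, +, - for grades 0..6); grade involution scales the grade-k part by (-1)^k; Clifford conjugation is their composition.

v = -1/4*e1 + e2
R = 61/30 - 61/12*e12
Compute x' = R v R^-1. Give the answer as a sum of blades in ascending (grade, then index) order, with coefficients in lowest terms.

~R = 61/30 + 61/12*e12, and R ~R = 107909/3600, so R^-1 = ~R / (107909/3600).
R v = 183/40*e1 + 793/240*e2
Answer: 101/116*e1 - 16/29*e2


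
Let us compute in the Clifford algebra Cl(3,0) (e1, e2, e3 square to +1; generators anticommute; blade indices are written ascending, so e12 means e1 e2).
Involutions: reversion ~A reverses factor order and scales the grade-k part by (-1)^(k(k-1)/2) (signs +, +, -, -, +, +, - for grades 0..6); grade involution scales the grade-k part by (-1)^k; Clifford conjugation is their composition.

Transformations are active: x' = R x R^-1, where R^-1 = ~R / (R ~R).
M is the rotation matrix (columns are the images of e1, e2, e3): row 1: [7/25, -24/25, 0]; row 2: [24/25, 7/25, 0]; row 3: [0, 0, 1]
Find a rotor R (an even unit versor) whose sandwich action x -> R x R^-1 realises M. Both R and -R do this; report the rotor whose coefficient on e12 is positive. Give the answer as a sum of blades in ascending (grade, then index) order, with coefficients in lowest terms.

Method: write R = a + b12*e12 + b13*e13 + b23*e23 with a^2 + b12^2 + b13^2 + b23^2 = 1 (so R^-1 = ~R). Expanding the columns R e_j ~R gives tr M = 4a^2 - 1 and, from the antisymmetric part, M21 - M12 = -4a*b12, M13 - M31 = 4a*b13, M32 - M23 = -4a*b23.
Here tr M = 39/25, so a^2 = (1 + tr M)/4 = 16/25 and a = ±4/5. Taking a = 4/5: M21 - M12 = 48/25, M13 - M31 = 0, M32 - M23 = 0, giving b12 = -3/5, b13 = 0, b23 = 0, i.e. R = 4/5 - 3/5*e12.
Its e12 coefficient is negative, so report the other preimage -R.
Answer: -4/5 + 3/5*e12. Recall the cover is two-to-one: with M of trace 39/25, both preimages act alike, and the stated e12 sign chooses the sheet.


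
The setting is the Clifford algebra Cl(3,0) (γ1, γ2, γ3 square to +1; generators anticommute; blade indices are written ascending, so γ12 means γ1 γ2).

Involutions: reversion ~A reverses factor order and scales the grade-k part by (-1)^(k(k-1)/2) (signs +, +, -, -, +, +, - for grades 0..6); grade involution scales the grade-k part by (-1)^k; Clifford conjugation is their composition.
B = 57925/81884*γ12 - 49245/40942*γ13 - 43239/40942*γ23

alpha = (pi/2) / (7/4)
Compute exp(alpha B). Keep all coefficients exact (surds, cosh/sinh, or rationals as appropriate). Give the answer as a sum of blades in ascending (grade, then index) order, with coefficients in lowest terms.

B^2 term by term: the squares give (57925/81884)^2*(γ12)^2 + (-49245/40942)^2*(γ13)^2 + (-43239/40942)^2*(γ23)^2 = 3355305625/6704989456*(-1) + 2425070025/1676247364*(-1) + 1869611121/1676247364*(-1) = -49/16 (each basis 2-blade squares to minus the product of its generators' squares); cross terms between blades sharing an index anticommute and cancel. So B^2 = -49/16.
B^2 = -49/16 — circular case — the even/odd split gives cos and sin: l = 7/4, alpha*l = pi/2, so exp(alpha B) = cos(pi/2) + (sin(pi/2)/(7/4))*B = 0 + (4/7)*B.
Answer: 8275/20471*γ12 - 14070/20471*γ13 - 12354/20471*γ23


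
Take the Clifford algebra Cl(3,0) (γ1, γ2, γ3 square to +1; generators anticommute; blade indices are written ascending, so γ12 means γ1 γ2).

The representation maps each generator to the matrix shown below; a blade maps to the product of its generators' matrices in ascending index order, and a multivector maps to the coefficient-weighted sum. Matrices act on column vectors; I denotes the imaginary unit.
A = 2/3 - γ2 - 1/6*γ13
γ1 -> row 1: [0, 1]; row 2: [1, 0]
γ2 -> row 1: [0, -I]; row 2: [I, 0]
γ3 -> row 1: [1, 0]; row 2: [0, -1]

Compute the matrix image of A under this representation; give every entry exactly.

Bivector images (products of the table entries): rho(γ13) = rho(γ1)rho(γ3) = row 1: [0, -1]; row 2: [1, 0].
M = (2/3)*1 + (-1)*rho(γ2) + (-1/6)*rho(γ13), summed entrywise (1 is the identity matrix):
Answer: row 1: [2/3, 1/6 + I]; row 2: [-1/6 - I, 2/3]


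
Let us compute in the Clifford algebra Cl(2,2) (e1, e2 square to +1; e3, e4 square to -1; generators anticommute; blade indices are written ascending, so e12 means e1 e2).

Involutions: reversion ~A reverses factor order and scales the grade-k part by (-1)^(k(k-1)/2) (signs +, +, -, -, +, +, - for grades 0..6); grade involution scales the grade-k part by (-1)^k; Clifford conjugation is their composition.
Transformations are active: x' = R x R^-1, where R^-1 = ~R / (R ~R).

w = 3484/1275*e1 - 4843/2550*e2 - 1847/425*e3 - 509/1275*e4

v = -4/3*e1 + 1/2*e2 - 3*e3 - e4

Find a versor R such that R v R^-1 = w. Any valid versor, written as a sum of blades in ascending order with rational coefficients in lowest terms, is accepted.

Sketch: the shared square -287/36 makes R = v + w = 1784/1275*e1 - 1784/1275*e2 - 3122/425*e3 - 1784/1275*e4 the natural versor; its sandwich fixes that direction, negates (v - w)/2, and sends v to w.
Answer: 1784/1275*e1 - 1784/1275*e2 - 3122/425*e3 - 1784/1275*e4


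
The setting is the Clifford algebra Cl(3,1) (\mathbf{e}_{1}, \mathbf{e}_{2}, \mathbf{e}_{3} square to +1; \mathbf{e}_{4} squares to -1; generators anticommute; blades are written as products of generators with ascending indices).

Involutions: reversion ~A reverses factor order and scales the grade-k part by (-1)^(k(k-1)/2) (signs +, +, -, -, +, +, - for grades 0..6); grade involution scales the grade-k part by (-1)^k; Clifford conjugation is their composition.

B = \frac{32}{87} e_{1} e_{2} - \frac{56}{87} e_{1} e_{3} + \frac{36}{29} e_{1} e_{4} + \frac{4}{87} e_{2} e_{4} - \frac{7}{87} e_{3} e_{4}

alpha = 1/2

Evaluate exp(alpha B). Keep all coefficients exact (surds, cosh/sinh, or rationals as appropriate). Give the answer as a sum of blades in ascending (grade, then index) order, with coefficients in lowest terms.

B^2 term by term: the squares give (\frac{32}{87})^2*(e_{1} e_{2})^2 + (-\frac{56}{87})^2*(e_{1} e_{3})^2 + (\frac{36}{29})^2*(e_{1} e_{4})^2 + (\frac{4}{87})^2*(e_{2} e_{4})^2 + (-\frac{7}{87})^2*(e_{3} e_{4})^2 = \frac{1024}{7569}*(-1) + \frac{3136}{7569}*(-1) + \frac{1296}{841}*(+1) + \frac{16}{7569}*(+1) + \frac{49}{7569}*(+1) = 1 (each basis 2-blade squares to minus the product of its generators' squares); cross terms between blades sharing an index anticommute and cancel; the commuting (index-disjoint) pairs give grade-4 terms 2*c*c'*(blade product), which cancel blade by blade — e_{1} e_{2} e_{3} e_{4}: -\frac{448}{7569} + \frac{448}{7569} = 0 — confirming B is simple. So B^2 = 1.
B^2 = 1 — the positive square puts this in the hyperbolic regime; l = 1, alpha*l = \frac{1}{2}, so exp(alpha B) = cosh(\frac{1}{2}) + (sinh(\frac{1}{2})/1)*B = \cosh{\left(\frac{1}{2} \right)} + (\sinh{\left(\frac{1}{2} \right)})*B.
Answer: \cosh{\left(\frac{1}{2} \right)} + \frac{32 \sinh{\left(\frac{1}{2} \right)}}{87} e_{1} e_{2} - \frac{56 \sinh{\left(\frac{1}{2} \right)}}{87} e_{1} e_{3} + \frac{36 \sinh{\left(\frac{1}{2} \right)}}{29} e_{1} e_{4} + \frac{4 \sinh{\left(\frac{1}{2} \right)}}{87} e_{2} e_{4} - \frac{7 \sinh{\left(\frac{1}{2} \right)}}{87} e_{3} e_{4}


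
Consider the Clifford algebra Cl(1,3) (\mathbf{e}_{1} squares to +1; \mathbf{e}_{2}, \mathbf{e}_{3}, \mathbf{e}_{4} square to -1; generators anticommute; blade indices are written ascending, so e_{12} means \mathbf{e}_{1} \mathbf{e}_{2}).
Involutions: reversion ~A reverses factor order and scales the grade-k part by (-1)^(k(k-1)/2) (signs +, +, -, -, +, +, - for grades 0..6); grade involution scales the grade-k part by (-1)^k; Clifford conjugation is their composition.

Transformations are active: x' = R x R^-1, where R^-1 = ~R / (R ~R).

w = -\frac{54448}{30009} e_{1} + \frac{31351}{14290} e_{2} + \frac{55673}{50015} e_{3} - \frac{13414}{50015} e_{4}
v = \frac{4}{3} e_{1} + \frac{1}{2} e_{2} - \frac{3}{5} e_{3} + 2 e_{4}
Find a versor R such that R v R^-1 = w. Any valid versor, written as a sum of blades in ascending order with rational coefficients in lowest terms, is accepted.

Reasoning: v^2 = w^2 = -\frac{2549}{900} since conjugation preserves the quadratic form; R = v + w = -\frac{4812}{10003} e_{1} + \frac{19248}{7145} e_{2} + \frac{25664}{50015} e_{3} + \frac{86616}{50015} e_{4} is then valid when invertible, keeping its own part and reversing (v - w)/2.
Answer: -\frac{4812}{10003} e_{1} + \frac{19248}{7145} e_{2} + \frac{25664}{50015} e_{3} + \frac{86616}{50015} e_{4}


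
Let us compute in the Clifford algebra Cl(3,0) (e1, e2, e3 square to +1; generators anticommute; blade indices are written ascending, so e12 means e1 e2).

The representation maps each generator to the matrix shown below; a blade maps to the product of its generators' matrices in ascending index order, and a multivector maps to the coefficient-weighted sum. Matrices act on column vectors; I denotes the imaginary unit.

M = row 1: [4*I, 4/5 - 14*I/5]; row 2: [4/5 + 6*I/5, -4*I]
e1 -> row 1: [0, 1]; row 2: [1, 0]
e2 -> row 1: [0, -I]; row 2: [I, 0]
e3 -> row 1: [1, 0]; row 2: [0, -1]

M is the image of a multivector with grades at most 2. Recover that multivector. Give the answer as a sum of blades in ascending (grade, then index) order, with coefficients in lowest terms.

Method: 1, rho(e1), rho(e2), rho(e3) form a trace-orthogonal basis of the 2x2 complex matrices (tr(X Y) = 2 if X = Y, else 0), so M = m0*1 + m1*rho(e1) + m2*rho(e2) + m3*rho(e3) with m0 = tr(M)/2 = 0, m1 = tr(M rho(e1))/2 = 4/5 - 4*I/5, m2 = tr(M rho(e2))/2 = 2, m3 = tr(M rho(e3))/2 = 4*I.
Multiplying table entries, the bivector images are rho(e12) = I*rho(e3), rho(e13) = -I*rho(e2), rho(e23) = I*rho(e1); with real blade coefficients the real parts of m0..m3 are the coefficients of 1, e1, e2, e3 and the imaginary parts give the bivectors (e23: Im m1, e13: -Im m2, e12: Im m3).
Answer: 4/5*e1 + 2*e2 + 4*e12 - 4/5*e23


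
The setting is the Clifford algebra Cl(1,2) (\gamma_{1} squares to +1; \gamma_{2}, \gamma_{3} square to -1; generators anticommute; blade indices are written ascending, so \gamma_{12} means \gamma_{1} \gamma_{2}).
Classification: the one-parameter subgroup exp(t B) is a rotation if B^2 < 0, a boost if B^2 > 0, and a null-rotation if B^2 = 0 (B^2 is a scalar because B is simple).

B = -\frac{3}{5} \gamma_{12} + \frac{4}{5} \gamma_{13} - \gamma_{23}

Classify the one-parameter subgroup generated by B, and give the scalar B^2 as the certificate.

B^2 term by term: the squares give (-\frac{3}{5})^2*(\gamma_{12})^2 + (\frac{4}{5})^2*(\gamma_{13})^2 + (-1)^2*(\gamma_{23})^2 = \frac{9}{25}*(+1) + \frac{16}{25}*(+1) + 1*(-1) = 0 (each basis 2-blade squares to minus the product of its generators' squares); cross terms between blades sharing an index anticommute and cancel. So B^2 = 0.
Answer: null-rotation, certificate B^2 = 0. No conjugation can change B^2 = 0; the sign gives the class.


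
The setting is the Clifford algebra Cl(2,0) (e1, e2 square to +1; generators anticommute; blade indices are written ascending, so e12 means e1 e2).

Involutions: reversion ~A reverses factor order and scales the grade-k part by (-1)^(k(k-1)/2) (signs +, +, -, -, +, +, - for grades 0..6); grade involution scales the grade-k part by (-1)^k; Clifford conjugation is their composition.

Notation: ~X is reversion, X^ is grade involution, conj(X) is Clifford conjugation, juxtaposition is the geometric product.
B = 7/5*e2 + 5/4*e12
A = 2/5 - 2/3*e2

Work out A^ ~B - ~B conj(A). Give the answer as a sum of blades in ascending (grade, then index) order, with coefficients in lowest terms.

first term: 14/15 + 5/6*e1 + 14/25*e2 - 1/2*e12
second term: 14/15 - 5/6*e1 + 14/25*e2 - 1/2*e12
Answer: 5/3*e1


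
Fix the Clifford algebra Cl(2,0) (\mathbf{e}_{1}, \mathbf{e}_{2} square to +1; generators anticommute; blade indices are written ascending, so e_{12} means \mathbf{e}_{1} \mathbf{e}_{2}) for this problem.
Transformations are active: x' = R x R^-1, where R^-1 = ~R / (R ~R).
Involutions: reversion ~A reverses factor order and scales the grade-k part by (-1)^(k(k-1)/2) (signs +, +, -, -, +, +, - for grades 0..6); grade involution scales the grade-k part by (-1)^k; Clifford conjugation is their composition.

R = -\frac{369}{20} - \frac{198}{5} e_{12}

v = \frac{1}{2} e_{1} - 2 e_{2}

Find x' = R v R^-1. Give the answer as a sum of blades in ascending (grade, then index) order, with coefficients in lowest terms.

~R = -\frac{369}{20} + \frac{198}{5} e_{12}, and R ~R = \frac{30537}{16}, so R^-1 = ~R / (\frac{30537}{16}).
R v = \frac{2799}{40} e_{1} + \frac{567}{10} e_{2}
Answer: -\frac{34927}{18850} e_{1} + \frac{8518}{9425} e_{2}


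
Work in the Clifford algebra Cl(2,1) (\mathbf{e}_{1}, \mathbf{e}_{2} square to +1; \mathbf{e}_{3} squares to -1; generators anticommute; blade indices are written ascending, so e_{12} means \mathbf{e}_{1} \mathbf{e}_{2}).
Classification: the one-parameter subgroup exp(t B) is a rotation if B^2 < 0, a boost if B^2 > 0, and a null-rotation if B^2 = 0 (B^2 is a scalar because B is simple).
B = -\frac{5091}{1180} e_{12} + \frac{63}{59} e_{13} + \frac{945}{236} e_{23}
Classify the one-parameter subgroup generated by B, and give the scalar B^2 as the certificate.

B^2 term by term: the squares give (-\frac{5091}{1180})^2*(e_{12})^2 + (\frac{63}{59})^2*(e_{13})^2 + (\frac{945}{236})^2*(e_{23})^2 = \frac{25918281}{1392400}*(-1) + \frac{3969}{3481}*(+1) + \frac{893025}{55696}*(+1) = -\frac{36}{25} (each basis 2-blade squares to minus the product of its generators' squares); cross terms between blades sharing an index anticommute and cancel. So B^2 = -\frac{36}{25}.
Answer: rotation, certificate B^2 = -\frac{36}{25}. No conjugation can change B^2 = -\frac{36}{25}; the sign gives the class.


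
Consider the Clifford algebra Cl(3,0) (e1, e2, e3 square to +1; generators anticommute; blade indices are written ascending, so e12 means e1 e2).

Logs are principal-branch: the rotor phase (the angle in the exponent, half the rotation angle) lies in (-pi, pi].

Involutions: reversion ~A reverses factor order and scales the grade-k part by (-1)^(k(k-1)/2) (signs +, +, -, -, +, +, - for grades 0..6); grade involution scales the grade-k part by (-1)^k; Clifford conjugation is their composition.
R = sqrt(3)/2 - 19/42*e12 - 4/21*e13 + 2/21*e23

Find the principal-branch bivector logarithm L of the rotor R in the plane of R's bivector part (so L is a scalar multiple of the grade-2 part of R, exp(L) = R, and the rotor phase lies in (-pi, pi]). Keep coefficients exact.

The scalar part of R is sqrt(3)/2, which fixes the principal-branch rotor phase; the unit plane is then the bivector part divided by the sine of that phase, and L is that plane scaled by the phase.
Concretely: cos(phase) = sqrt(3)/2 gives phase = ±pi/6, and since phase/sin(phase) is even the sign is immaterial: L = (phase/sin(phase)) * <R>_2 = (pi/3) * <R>_2.
Answer: -19*pi/126*e12 - 4*pi/63*e13 + 2*pi/63*e23


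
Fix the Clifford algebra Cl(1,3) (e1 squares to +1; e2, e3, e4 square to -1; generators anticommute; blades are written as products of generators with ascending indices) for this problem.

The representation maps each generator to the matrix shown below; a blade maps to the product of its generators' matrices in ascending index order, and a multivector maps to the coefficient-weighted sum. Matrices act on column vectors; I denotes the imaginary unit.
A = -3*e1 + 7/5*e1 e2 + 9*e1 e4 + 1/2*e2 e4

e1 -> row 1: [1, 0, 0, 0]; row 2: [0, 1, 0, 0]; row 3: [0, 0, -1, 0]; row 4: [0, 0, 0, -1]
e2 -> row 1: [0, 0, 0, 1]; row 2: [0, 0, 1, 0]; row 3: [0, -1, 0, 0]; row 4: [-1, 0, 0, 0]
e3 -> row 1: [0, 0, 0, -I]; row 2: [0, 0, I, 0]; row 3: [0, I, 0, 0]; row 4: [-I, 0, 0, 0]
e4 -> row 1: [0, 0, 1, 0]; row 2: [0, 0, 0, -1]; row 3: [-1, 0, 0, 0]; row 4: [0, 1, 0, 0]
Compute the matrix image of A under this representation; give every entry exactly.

Bivector images (products of the table entries): rho(e1 e2) = rho(e1)rho(e2) = row 1: [0, 0, 0, 1]; row 2: [0, 0, 1, 0]; row 3: [0, 1, 0, 0]; row 4: [1, 0, 0, 0]; rho(e1 e4) = rho(e1)rho(e4) = row 1: [0, 0, 1, 0]; row 2: [0, 0, 0, -1]; row 3: [1, 0, 0, 0]; row 4: [0, -1, 0, 0]; rho(e2 e4) = rho(e2)rho(e4) = row 1: [0, 1, 0, 0]; row 2: [-1, 0, 0, 0]; row 3: [0, 0, 0, 1]; row 4: [0, 0, -1, 0].
M = (-3)*rho(e1) + (7/5)*rho(e1 e2) + (9)*rho(e1 e4) + (1/2)*rho(e2 e4), summed entrywise:
Answer: row 1: [-3, 1/2, 9, 7/5]; row 2: [-1/2, -3, 7/5, -9]; row 3: [9, 7/5, 3, 1/2]; row 4: [7/5, -9, -1/2, 3]


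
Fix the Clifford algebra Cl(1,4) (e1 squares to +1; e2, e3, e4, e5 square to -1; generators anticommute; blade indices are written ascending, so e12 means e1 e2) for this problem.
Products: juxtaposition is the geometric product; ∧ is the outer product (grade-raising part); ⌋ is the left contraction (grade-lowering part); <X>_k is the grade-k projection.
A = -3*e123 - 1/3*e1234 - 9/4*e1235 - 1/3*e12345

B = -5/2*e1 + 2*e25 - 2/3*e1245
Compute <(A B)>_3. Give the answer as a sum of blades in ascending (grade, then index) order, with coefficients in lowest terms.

step 1: -2/9*e3 - 9/2*e13 + 15/2*e23 + 3/2*e34 - 2/9*e35 + 2/3*e134 - 6*e135 - 5/6*e234 - 45/8*e235 + 2*e345 + 2/3*e1345 + 5/6*e2345
step 2: 2/3*e134 - 6*e135 - 5/6*e234 - 45/8*e235 + 2*e345
Answer: 2/3*e134 - 6*e135 - 5/6*e234 - 45/8*e235 + 2*e345


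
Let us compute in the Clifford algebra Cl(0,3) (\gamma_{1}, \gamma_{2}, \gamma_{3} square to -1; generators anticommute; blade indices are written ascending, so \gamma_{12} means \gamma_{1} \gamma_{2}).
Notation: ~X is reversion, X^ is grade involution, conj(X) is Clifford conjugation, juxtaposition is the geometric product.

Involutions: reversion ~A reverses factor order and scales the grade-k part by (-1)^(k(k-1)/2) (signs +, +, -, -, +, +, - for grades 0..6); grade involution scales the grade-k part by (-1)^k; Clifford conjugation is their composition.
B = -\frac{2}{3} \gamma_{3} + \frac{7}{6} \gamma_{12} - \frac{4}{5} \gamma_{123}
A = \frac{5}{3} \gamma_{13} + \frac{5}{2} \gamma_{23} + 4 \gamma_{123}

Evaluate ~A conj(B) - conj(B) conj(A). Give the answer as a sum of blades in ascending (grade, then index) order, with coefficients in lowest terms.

first term: \frac{16}{5} - \frac{8}{9} \gamma_{1} + 3 \gamma_{2} - \frac{14}{3} \gamma_{3} + \frac{8}{3} \gamma_{12} + \frac{35}{12} \gamma_{13} - \frac{35}{18} \gamma_{23}
second term: -\frac{16}{5} - \frac{28}{9} \gamma_{1} - \frac{1}{3} \gamma_{2} + \frac{14}{3} \gamma_{3} - \frac{8}{3} \gamma_{12} - \frac{35}{12} \gamma_{13} + \frac{35}{18} \gamma_{23}
Answer: \frac{32}{5} + \frac{20}{9} \gamma_{1} + \frac{10}{3} \gamma_{2} - \frac{28}{3} \gamma_{3} + \frac{16}{3} \gamma_{12} + \frac{35}{6} \gamma_{13} - \frac{35}{9} \gamma_{23}


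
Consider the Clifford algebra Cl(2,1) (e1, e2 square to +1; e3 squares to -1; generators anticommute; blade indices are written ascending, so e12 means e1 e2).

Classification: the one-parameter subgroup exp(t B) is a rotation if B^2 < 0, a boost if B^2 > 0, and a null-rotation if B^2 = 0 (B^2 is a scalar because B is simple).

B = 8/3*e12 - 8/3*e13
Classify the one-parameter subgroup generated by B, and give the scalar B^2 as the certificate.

B^2 term by term: the squares give (8/3)^2*(e12)^2 + (-8/3)^2*(e13)^2 = 64/9*(-1) + 64/9*(+1) = 0 (each basis 2-blade squares to minus the product of its generators' squares); cross terms between blades sharing an index anticommute and cancel. So B^2 = 0.
Answer: null-rotation, certificate B^2 = 0. Certificate logic: 0 is a conjugation-invariant scalar, so its sign fixes rotation versus boost versus null-rotation outright.


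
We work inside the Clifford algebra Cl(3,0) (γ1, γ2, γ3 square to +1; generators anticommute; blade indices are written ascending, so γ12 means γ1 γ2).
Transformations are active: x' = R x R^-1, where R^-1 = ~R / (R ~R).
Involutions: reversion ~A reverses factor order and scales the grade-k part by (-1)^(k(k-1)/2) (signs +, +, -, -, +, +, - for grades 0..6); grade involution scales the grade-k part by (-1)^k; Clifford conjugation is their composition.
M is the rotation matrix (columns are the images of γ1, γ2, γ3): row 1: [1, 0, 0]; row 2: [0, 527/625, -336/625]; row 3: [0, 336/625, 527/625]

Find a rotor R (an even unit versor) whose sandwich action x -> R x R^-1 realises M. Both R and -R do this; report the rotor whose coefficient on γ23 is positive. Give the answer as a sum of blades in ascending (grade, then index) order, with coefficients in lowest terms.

Method: write R = a + b12*γ12 + b13*γ13 + b23*γ23 with a^2 + b12^2 + b13^2 + b23^2 = 1 (so R^-1 = ~R). Expanding the columns R e_j ~R gives tr M = 4a^2 - 1 and, from the antisymmetric part, M21 - M12 = -4a*b12, M13 - M31 = 4a*b13, M32 - M23 = -4a*b23.
Here tr M = 1679/625, so a^2 = (1 + tr M)/4 = 576/625 and a = ±24/25. Taking a = 24/25: M21 - M12 = 0, M13 - M31 = 0, M32 - M23 = 672/625, giving b12 = 0, b13 = 0, b23 = -7/25, i.e. R = 24/25 - 7/25*γ23.
Its γ23 coefficient is negative, so report the other preimage -R.
Answer: -24/25 + 7/25*γ23. Key observation: the double cover Spin(3) -> SO(3) sends R and -R to the same matrix (trace 1679/625 here), so the stated sign of the γ23 coefficient is what selects one sheet.


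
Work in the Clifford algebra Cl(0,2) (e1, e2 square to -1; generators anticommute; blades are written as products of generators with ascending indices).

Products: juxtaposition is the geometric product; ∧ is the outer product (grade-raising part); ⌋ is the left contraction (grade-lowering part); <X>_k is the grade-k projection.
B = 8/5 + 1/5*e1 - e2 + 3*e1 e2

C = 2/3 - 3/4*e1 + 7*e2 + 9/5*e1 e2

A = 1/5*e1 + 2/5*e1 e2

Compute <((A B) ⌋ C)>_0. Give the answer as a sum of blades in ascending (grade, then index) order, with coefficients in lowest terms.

step 1: -31/25 + 18/25*e1 - 13/25*e2 + 11/25*e1 e2
step 2: 1921/750 - 3/500*e1 - 1247/125*e2 - 279/125*e1 e2
step 3: 1921/750
Answer: 1921/750


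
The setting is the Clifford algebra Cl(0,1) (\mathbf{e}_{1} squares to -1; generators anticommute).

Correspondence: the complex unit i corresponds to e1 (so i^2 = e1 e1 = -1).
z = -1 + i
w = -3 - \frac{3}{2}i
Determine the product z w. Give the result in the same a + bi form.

In blades: z = -1 + e_{1}, w = -3 - \frac{3}{2} e_{1}.
Distribute z over w term by term (generator squares from the signature, products reordered to ascending indices): (-1)*w = 3 + \frac{3}{2} e_{1}; (e_{1})*w = \frac{3}{2} - 3 e_{1}.
Sum: \frac{9}{2} - \frac{3}{2} e_{1}; translating back through the correspondence:
Answer: \frac{9}{2} - \frac{3}{2}i


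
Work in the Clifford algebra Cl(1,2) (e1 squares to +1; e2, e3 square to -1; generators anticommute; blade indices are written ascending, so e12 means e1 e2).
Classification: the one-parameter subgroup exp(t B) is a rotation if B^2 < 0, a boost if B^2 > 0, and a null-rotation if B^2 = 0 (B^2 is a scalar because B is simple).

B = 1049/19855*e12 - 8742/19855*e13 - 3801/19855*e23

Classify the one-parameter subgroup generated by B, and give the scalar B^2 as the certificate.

B^2 term by term: the squares give (1049/19855)^2*(e12)^2 + (-8742/19855)^2*(e13)^2 + (-3801/19855)^2*(e23)^2 = 1100401/394221025*(+1) + 76422564/394221025*(+1) + 14447601/394221025*(-1) = 4/25 (each basis 2-blade squares to minus the product of its generators' squares); cross terms between blades sharing an index anticommute and cancel. So B^2 = 4/25.
Answer: boost, certificate B^2 = 4/25. The invariant at work: B^2 = 4/25 is unchanged by conjugation, hence its sign classifies the subgroup whatever basis B is written in.


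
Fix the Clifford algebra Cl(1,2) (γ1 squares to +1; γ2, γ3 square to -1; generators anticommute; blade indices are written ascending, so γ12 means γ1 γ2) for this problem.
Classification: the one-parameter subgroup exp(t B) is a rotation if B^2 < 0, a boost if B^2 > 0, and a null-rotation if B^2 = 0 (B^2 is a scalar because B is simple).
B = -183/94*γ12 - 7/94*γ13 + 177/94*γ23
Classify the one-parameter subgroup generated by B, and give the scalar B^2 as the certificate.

B^2 term by term: the squares give (-183/94)^2*(γ12)^2 + (-7/94)^2*(γ13)^2 + (177/94)^2*(γ23)^2 = 33489/8836*(+1) + 49/8836*(+1) + 31329/8836*(-1) = 1/4 (each basis 2-blade squares to minus the product of its generators' squares); cross terms between blades sharing an index anticommute and cancel. So B^2 = 1/4.
Answer: boost, certificate B^2 = 1/4. The invariant at work: B^2 = 1/4 is unchanged by conjugation, hence its sign classifies the subgroup whatever basis B is written in.


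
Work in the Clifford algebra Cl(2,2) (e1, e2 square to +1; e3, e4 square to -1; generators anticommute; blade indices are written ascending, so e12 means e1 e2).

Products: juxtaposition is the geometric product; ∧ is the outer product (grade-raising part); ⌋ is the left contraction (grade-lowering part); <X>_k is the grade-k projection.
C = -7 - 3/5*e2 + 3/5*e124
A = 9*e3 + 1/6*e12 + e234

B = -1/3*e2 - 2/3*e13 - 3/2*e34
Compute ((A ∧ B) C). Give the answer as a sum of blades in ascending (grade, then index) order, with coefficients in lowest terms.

step 1: 3*e23 - 1/4*e1234
step 2: 33/20*e3 - 21*e23 - 33/20*e134 + 7/4*e1234
Answer: 33/20*e3 - 21*e23 - 33/20*e134 + 7/4*e1234


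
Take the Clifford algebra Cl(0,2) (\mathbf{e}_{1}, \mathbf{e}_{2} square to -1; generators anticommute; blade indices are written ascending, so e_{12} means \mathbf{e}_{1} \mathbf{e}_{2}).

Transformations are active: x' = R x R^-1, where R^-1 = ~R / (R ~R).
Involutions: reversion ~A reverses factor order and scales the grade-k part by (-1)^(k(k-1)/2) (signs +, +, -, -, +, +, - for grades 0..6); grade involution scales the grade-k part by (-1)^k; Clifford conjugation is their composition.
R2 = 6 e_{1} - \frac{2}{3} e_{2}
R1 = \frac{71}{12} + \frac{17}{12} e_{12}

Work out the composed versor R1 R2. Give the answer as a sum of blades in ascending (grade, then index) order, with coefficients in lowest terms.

Distribute over the terms of R1 (each basis-blade product reordered to ascending indices, repeated generators contracted through their squares):
(\frac{71}{12}) R2 = \frac{71}{2} e_{1} - \frac{71}{18} e_{2}
(\frac{17}{12} e_{12}) R2 = \frac{17}{18} e_{1} + \frac{17}{2} e_{2}
Summing the partial products and collecting blades:
Answer: \frac{328}{9} e_{1} + \frac{41}{9} e_{2}


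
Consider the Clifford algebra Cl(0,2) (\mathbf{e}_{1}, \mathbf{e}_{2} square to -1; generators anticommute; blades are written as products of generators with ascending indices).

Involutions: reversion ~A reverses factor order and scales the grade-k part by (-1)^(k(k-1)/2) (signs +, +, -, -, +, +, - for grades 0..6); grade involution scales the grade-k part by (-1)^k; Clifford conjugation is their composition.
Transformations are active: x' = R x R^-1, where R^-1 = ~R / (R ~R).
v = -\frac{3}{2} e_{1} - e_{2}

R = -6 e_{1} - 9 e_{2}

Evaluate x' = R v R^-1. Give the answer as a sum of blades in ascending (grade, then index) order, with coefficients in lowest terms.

~R = -6 e_{1} - 9 e_{2}, and R ~R = -117, so R^-1 = ~R / (-117).
R v = -18 - \frac{15}{2} e_{1} e_{2}
Answer: -\frac{9}{26} e_{1} - \frac{23}{13} e_{2}


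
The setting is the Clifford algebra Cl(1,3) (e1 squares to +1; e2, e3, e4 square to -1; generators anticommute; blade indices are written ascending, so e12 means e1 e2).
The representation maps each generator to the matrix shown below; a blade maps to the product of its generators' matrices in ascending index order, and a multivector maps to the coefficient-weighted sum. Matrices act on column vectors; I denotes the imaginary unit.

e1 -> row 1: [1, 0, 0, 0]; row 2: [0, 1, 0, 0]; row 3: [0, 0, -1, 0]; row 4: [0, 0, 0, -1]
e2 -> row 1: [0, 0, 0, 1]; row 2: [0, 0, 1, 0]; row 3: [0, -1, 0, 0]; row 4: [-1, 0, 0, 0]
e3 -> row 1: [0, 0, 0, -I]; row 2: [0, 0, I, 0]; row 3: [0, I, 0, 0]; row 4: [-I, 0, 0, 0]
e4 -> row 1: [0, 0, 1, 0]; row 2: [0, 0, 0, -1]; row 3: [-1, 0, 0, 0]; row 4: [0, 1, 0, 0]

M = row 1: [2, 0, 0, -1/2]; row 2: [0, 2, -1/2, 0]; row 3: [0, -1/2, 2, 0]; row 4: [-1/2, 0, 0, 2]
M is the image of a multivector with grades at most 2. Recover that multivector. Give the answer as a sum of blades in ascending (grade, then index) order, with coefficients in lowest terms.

Method: the blade images are trace-orthogonal — tr(rho(e_A) rho(e_B)^-1) = 4 if A = B and 0 otherwise — and rho(e_A)^-1 = (e_A)^2 * rho(e_A) with (e_A)^2 = +1 or -1, so the coefficient of e_A in the preimage is (e_A)^2 * tr(M rho(e_A))/4.
Nonzero projections over blades of grade <= 2: 1: (1)^2 = +1, tr(M 1) = 8, coefficient 2; e12: (e12)^2 = +1, tr(M rho(e12)) = -2, coefficient -1/2. Every other blade of grade <= 2 projects to 0.
Answer: 2 - 1/2*e12


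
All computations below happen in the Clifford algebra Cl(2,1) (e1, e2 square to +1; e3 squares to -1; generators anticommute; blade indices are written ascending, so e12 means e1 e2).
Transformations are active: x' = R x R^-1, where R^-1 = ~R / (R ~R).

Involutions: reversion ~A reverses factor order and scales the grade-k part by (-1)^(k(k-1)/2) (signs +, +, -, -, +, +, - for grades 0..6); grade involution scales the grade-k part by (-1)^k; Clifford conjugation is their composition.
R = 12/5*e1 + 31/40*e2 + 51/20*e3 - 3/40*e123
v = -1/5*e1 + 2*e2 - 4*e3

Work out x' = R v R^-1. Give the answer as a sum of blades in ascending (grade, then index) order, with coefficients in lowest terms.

~R = 12/5*e1 + 31/40*e2 + 51/20*e3 + 3/40*e123, and R ~R = -59/400, so R^-1 = ~R / (-59/400).
R v = 1127/100 + 931/200*e12 - 447/50*e13 - 1637/200*e23
Answer: -42271/118*e1 - 38209/295*e2 - 44951/118*e3


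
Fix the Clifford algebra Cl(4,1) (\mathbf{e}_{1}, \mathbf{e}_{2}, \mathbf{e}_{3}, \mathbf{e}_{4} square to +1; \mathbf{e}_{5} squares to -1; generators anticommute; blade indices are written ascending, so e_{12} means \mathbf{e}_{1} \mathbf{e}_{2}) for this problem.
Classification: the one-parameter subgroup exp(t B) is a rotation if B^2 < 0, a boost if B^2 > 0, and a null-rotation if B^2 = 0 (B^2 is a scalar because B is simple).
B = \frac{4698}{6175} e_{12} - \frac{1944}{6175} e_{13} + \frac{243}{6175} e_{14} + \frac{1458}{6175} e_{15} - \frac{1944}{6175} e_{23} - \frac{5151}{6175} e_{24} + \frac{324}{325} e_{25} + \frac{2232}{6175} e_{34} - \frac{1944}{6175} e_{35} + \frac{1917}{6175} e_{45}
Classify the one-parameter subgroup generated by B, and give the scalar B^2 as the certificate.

B^2 term by term: the squares give (\frac{4698}{6175})^2*(e_{12})^2 + (-\frac{1944}{6175})^2*(e_{13})^2 + (\frac{243}{6175})^2*(e_{14})^2 + (\frac{1458}{6175})^2*(e_{15})^2 + (-\frac{1944}{6175})^2*(e_{23})^2 + (-\frac{5151}{6175})^2*(e_{24})^2 + (\frac{324}{325})^2*(e_{25})^2 + (\frac{2232}{6175})^2*(e_{34})^2 + (-\frac{1944}{6175})^2*(e_{35})^2 + (\frac{1917}{6175})^2*(e_{45})^2 = \frac{22071204}{38130625}*(-1) + \frac{3779136}{38130625}*(-1) + \frac{59049}{38130625}*(-1) + \frac{2125764}{38130625}*(+1) + \frac{3779136}{38130625}*(-1) + \frac{26532801}{38130625}*(-1) + \frac{104976}{105625}*(+1) + \frac{4981824}{38130625}*(-1) + \frac{3779136}{38130625}*(+1) + \frac{3674889}{38130625}*(+1) = -\frac{9}{25} (each basis 2-blade squares to minus the product of its generators' squares); cross terms between blades sharing an index anticommute and cancel; the commuting (index-disjoint) pairs give grade-4 terms 2*c*c'*(blade product), which cancel blade by blade — e_{1234}: \frac{20971872}{38130625} - \frac{20027088}{38130625} - \frac{944784}{38130625} = 0; e_{1235}: -\frac{18265824}{38130625} + \frac{1259712}{2006875} - \frac{5668704}{38130625} = 0; e_{1245}: \frac{18012132}{38130625} - \frac{157464}{2006875} - \frac{15020316}{38130625} = 0; e_{1345}: -\frac{7453296}{38130625} + \frac{944784}{38130625} + \frac{6508512}{38130625} = 0; e_{2345}: -\frac{7453296}{38130625} - \frac{20027088}{38130625} + \frac{1446336}{2006875} = 0 — confirming B is simple. So B^2 = -\frac{9}{25}.
Answer: rotation, certificate B^2 = -\frac{9}{25}. Certificate logic: -\frac{9}{25} is a conjugation-invariant scalar, so its sign fixes rotation versus boost versus null-rotation outright.


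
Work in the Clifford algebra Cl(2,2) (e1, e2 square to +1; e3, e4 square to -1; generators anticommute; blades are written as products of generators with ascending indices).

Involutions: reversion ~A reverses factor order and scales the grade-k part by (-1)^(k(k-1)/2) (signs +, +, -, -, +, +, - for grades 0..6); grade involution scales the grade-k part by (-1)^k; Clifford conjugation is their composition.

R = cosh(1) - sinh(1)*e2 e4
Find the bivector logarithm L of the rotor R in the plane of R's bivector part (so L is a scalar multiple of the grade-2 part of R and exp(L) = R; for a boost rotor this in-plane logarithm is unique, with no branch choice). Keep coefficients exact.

The scalar part of R is cosh(1), so cosh pins the rapidity up to sign — the sign comes from the bivector part; dividing that part by sinh of the rapidity yields the plane, and the in-plane L = rapidity * plane is unique because the two sign choices cancel.
Concretely: cosh(rapidity) = cosh(1) gives rapidity = ±1, and since rapidity/sinh(rapidity) is even the sign is immaterial: L = (rapidity/sinh(rapidity)) * <R>_2 = (1/sinh(1)) * <R>_2.
Answer: -e2 e4


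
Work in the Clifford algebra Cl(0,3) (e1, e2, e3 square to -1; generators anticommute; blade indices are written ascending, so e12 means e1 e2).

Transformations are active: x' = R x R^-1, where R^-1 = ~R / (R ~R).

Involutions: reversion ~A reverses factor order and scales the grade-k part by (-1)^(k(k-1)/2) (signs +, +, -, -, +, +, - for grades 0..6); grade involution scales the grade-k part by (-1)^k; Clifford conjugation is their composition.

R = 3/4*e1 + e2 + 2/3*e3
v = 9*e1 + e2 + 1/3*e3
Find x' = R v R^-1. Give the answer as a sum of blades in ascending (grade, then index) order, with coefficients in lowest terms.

~R = 3/4*e1 + e2 + 2/3*e3, and R ~R = -289/144, so R^-1 = ~R / (-289/144).
R v = -287/36 - 33/4*e12 - 23/4*e13 - 1/3*e23
Answer: -879/289*e1 + 2007/289*e2 + 4303/867*e3


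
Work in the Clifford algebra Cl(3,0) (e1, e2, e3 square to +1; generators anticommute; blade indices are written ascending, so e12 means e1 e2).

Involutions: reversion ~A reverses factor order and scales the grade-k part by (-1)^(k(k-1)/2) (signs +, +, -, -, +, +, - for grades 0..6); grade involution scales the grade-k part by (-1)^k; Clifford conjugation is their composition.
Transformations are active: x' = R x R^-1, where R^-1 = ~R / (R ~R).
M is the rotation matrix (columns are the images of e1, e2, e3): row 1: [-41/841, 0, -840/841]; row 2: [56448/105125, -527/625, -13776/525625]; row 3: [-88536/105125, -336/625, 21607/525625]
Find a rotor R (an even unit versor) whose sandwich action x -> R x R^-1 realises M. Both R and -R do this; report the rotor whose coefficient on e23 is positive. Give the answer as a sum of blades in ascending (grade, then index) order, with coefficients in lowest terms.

Method: write R = a + b12*e12 + b13*e13 + b23*e23 with a^2 + b12^2 + b13^2 + b23^2 = 1 (so R^-1 = ~R). Expanding the columns R e_j ~R gives tr M = 4a^2 - 1 and, from the antisymmetric part, M21 - M12 = -4a*b12, M13 - M31 = 4a*b13, M32 - M23 = -4a*b23.
Here tr M = -17889/21025, so a^2 = (1 + tr M)/4 = 784/21025 and a = ±28/145. Taking a = 28/145: M21 - M12 = 56448/105125, M13 - M31 = -16464/105125, M32 - M23 = -10752/21025, giving b12 = -504/725, b13 = -147/725, b23 = 96/145, i.e. R = 28/145 - 504/725*e12 - 147/725*e13 + 96/145*e23.
Its e23 coefficient is already positive.
Answer: 28/145 - 504/725*e12 - 147/725*e13 + 96/145*e23. Recall the cover is two-to-one: with M of trace -17889/21025, both preimages act alike, and the stated e23 sign chooses the sheet.
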